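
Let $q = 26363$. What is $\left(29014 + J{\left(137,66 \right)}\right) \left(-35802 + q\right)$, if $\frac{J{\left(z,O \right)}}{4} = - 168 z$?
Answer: $595128950$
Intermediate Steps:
$J{\left(z,O \right)} = - 672 z$ ($J{\left(z,O \right)} = 4 \left(- 168 z\right) = - 672 z$)
$\left(29014 + J{\left(137,66 \right)}\right) \left(-35802 + q\right) = \left(29014 - 92064\right) \left(-35802 + 26363\right) = \left(29014 - 92064\right) \left(-9439\right) = \left(-63050\right) \left(-9439\right) = 595128950$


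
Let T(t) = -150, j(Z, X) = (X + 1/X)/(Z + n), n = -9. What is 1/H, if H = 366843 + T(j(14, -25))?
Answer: 1/366693 ≈ 2.7271e-6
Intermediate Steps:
j(Z, X) = (X + 1/X)/(-9 + Z) (j(Z, X) = (X + 1/X)/(Z - 9) = (X + 1/X)/(-9 + Z))
H = 366693 (H = 366843 - 150 = 366693)
1/H = 1/366693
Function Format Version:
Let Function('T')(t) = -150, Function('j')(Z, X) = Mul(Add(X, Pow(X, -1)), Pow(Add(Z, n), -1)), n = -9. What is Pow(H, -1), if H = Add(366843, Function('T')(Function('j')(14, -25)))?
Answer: Rational(1, 366693) ≈ 2.7271e-6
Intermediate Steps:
Function('j')(Z, X) = Mul(Pow(Add(-9, Z), -1), Add(X, Pow(X, -1))) (Function('j')(Z, X) = Mul(Add(X, Pow(X, -1)), Pow(Add(Z, -9), -1)) = Mul(Add(X, Pow(X, -1)), Pow(Add(-9, Z), -1)) = Mul(Pow(Add(-9, Z), -1), Add(X, Pow(X, -1))))
H = 366693 (H = Add(366843, -150) = 366693)
Pow(H, -1) = Pow(366693, -1) = Rational(1, 366693)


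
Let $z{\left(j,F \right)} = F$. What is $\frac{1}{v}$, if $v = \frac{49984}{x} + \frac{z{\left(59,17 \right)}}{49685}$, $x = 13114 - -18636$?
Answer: $\frac{157749875}{248399479} \approx 0.63507$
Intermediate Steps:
$x = 31750$ ($x = 13114 + 18636 = 31750$)
$v = \frac{248399479}{157749875}$ ($v = \frac{49984}{31750} + \frac{17}{49685} = 49984 \cdot \frac{1}{31750} + 17 \cdot \frac{1}{49685} = \frac{24992}{15875} + \frac{17}{49685} = \frac{248399479}{157749875} \approx 1.5746$)
$\frac{1}{v} = \frac{1}{\frac{248399479}{157749875}} = \frac{157749875}{248399479}$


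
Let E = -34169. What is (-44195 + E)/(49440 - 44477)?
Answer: -78364/4963 ≈ -15.790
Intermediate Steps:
(-44195 + E)/(49440 - 44477) = (-44195 - 34169)/(49440 - 44477) = -78364/4963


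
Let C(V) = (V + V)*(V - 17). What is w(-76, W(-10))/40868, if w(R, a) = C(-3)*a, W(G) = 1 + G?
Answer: -270/10217 ≈ -0.026427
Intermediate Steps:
C(V) = 2*V*(-17 + V) (C(V) = (2*V)*(-17 + V) = 2*V*(-17 + V))
w(R, a) = 120*a (w(R, a) = (2*(-3)*(-17 - 3))*a = (2*(-3)*(-20))*a = 120*a)
w(-76, W(-10))/40868 = (120*(1 - 10))/40868 = (120*(-9))*(1/40868) = -1080*1/40868 = -270/10217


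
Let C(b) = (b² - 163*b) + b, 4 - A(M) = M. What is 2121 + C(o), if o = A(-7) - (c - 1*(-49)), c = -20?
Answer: 5361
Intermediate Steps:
A(M) = 4 - M
o = -18 (o = (4 - 1*(-7)) - (-20 - 1*(-49)) = (4 + 7) - (-20 + 49) = 11 - 1*29 = 11 - 29 = -18)
C(b) = b² - 162*b
2121 + C(o) = 2121 - 18*(-162 - 18) = 2121 - 18*(-180) = 2121 + 3240 = 5361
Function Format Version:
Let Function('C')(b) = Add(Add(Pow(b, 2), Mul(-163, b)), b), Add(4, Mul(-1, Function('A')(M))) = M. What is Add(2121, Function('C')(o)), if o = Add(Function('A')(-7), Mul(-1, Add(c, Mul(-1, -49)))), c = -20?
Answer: 5361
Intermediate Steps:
Function('A')(M) = Add(4, Mul(-1, M))
o = -18 (o = Add(Add(4, Mul(-1, -7)), Mul(-1, Add(-20, Mul(-1, -49)))) = Add(Add(4, 7), Mul(-1, Add(-20, 49))) = Add(11, Mul(-1, 29)) = Add(11, -29) = -18)
Function('C')(b) = Add(Pow(b, 2), Mul(-162, b))
Add(2121, Function('C')(o)) = Add(2121, Mul(-18, Add(-162, -18))) = Add(2121, Mul(-18, -180)) = Add(2121, 3240) = 5361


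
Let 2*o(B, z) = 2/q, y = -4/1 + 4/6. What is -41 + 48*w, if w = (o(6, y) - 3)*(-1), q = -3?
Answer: 119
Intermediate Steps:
y = -10/3 (y = -4*1 + 4*(1/6) = -4 + 2/3 = -10/3 ≈ -3.3333)
o(B, z) = -1/3 (o(B, z) = (2/(-3))/2 = (2*(-1/3))/2 = (1/2)*(-2/3) = -1/3)
w = 10/3 (w = (-1/3 - 3)*(-1) = -10/3*(-1) = 10/3 ≈ 3.3333)
-41 + 48*w = -41 + 48*(10/3) = -41 + 160 = 119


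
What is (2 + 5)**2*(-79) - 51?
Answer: -3922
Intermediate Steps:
(2 + 5)**2*(-79) - 51 = 7**2*(-79) - 51 = 49*(-79) - 51 = -3871 - 51 = -3922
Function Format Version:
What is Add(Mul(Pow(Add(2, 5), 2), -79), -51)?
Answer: -3922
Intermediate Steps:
Add(Mul(Pow(Add(2, 5), 2), -79), -51) = Add(Mul(Pow(7, 2), -79), -51) = Add(Mul(49, -79), -51) = Add(-3871, -51) = -3922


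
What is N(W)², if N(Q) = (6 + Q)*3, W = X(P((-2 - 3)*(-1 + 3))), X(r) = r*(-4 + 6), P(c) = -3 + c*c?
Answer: 360000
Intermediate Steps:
P(c) = -3 + c²
X(r) = 2*r (X(r) = r*2 = 2*r)
W = 194 (W = 2*(-3 + ((-2 - 3)*(-1 + 3))²) = 2*(-3 + (-5*2)²) = 2*(-3 + (-10)²) = 2*(-3 + 100) = 2*97 = 194)
N(Q) = 18 + 3*Q
N(W)² = (18 + 3*194)² = (18 + 582)² = 600² = 360000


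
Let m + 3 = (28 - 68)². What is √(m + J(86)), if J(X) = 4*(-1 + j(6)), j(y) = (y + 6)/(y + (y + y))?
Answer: √14361/3 ≈ 39.946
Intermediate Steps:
m = 1597 (m = -3 + (28 - 68)² = -3 + (-40)² = -3 + 1600 = 1597)
j(y) = (6 + y)/(3*y) (j(y) = (6 + y)/(y + 2*y) = (6 + y)/((3*y)) = (6 + y)*(1/(3*y)) = (6 + y)/(3*y))
J(X) = -4/3 (J(X) = 4*(-1 + (⅓)*(6 + 6)/6) = 4*(-1 + (⅓)*(⅙)*12) = 4*(-1 + ⅔) = 4*(-⅓) = -4/3)
√(m + J(86)) = √(1597 - 4/3) = √(4787/3) = √14361/3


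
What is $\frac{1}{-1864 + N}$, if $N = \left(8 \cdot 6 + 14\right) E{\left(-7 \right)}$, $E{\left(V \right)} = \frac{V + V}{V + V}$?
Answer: $- \frac{1}{1802} \approx -0.00055494$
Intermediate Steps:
$E{\left(V \right)} = 1$ ($E{\left(V \right)} = \frac{2 V}{2 V} = 2 V \frac{1}{2 V} = 1$)
$N = 62$ ($N = \left(8 \cdot 6 + 14\right) 1 = \left(48 + 14\right) 1 = 62 \cdot 1 = 62$)
$\frac{1}{-1864 + N} = \frac{1}{-1864 + 62} = \frac{1}{-1802} = - \frac{1}{1802}$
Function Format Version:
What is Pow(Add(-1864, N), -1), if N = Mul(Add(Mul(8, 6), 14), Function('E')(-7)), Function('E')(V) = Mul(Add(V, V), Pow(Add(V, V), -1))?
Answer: Rational(-1, 1802) ≈ -0.00055494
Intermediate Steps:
Function('E')(V) = 1 (Function('E')(V) = Mul(Mul(2, V), Pow(Mul(2, V), -1)) = Mul(Mul(2, V), Mul(Rational(1, 2), Pow(V, -1))) = 1)
N = 62 (N = Mul(Add(Mul(8, 6), 14), 1) = Mul(Add(48, 14), 1) = Mul(62, 1) = 62)
Pow(Add(-1864, N), -1) = Pow(Add(-1864, 62), -1) = Pow(-1802, -1) = Rational(-1, 1802)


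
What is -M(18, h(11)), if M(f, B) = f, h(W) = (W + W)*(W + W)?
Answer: -18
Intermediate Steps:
h(W) = 4*W**2 (h(W) = (2*W)*(2*W) = 4*W**2)
-M(18, h(11)) = -1*18 = -18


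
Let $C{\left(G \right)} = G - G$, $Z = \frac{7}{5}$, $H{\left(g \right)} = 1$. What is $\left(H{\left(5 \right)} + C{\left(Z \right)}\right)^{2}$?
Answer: $1$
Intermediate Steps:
$Z = \frac{7}{5}$ ($Z = 7 \cdot \frac{1}{5} = \frac{7}{5} \approx 1.4$)
$C{\left(G \right)} = 0$
$\left(H{\left(5 \right)} + C{\left(Z \right)}\right)^{2} = \left(1 + 0\right)^{2} = 1^{2} = 1$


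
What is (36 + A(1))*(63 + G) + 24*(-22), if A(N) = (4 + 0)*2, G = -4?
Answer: 2068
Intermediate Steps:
A(N) = 8 (A(N) = 4*2 = 8)
(36 + A(1))*(63 + G) + 24*(-22) = (36 + 8)*(63 - 4) + 24*(-22) = 44*59 - 528 = 2596 - 528 = 2068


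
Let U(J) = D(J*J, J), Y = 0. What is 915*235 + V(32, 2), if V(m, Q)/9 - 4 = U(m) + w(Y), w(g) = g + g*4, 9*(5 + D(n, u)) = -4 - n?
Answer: 213988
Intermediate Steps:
D(n, u) = -49/9 - n/9 (D(n, u) = -5 + (-4 - n)/9 = -5 + (-4/9 - n/9) = -49/9 - n/9)
w(g) = 5*g (w(g) = g + 4*g = 5*g)
U(J) = -49/9 - J²/9 (U(J) = -49/9 - J*J/9 = -49/9 - J²/9)
V(m, Q) = -13 - m² (V(m, Q) = 36 + 9*((-49/9 - m²/9) + 5*0) = 36 + 9*((-49/9 - m²/9) + 0) = 36 + 9*(-49/9 - m²/9) = 36 + (-49 - m²) = -13 - m²)
915*235 + V(32, 2) = 915*235 + (-13 - 1*32²) = 215025 + (-13 - 1*1024) = 215025 + (-13 - 1024) = 215025 - 1037 = 213988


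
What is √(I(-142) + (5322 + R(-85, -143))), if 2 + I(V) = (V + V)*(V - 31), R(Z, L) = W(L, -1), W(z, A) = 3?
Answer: √54455 ≈ 233.36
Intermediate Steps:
R(Z, L) = 3
I(V) = -2 + 2*V*(-31 + V) (I(V) = -2 + (V + V)*(V - 31) = -2 + (2*V)*(-31 + V) = -2 + 2*V*(-31 + V))
√(I(-142) + (5322 + R(-85, -143))) = √((-2 - 62*(-142) + 2*(-142)²) + (5322 + 3)) = √((-2 + 8804 + 2*20164) + 5325) = √((-2 + 8804 + 40328) + 5325) = √(49130 + 5325) = √54455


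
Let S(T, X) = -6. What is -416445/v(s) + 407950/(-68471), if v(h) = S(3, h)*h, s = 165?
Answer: 1874035673/4519086 ≈ 414.69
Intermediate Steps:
v(h) = -6*h
-416445/v(s) + 407950/(-68471) = -416445/((-6*165)) + 407950/(-68471) = -416445/(-990) + 407950*(-1/68471) = -416445*(-1/990) - 407950/68471 = 27763/66 - 407950/68471 = 1874035673/4519086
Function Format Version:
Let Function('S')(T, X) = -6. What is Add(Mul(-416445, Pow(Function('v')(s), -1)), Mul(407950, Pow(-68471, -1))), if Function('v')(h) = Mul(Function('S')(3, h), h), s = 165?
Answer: Rational(1874035673, 4519086) ≈ 414.69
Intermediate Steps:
Function('v')(h) = Mul(-6, h)
Add(Mul(-416445, Pow(Function('v')(s), -1)), Mul(407950, Pow(-68471, -1))) = Add(Mul(-416445, Pow(Mul(-6, 165), -1)), Mul(407950, Pow(-68471, -1))) = Add(Mul(-416445, Pow(-990, -1)), Mul(407950, Rational(-1, 68471))) = Add(Mul(-416445, Rational(-1, 990)), Rational(-407950, 68471)) = Add(Rational(27763, 66), Rational(-407950, 68471)) = Rational(1874035673, 4519086)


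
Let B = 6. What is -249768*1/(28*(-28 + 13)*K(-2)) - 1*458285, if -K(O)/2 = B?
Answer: -32083419/70 ≈ -4.5833e+5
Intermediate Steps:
K(O) = -12 (K(O) = -2*6 = -12)
-249768*1/(28*(-28 + 13)*K(-2)) - 1*458285 = -249768*(-1/(336*(-28 + 13))) - 1*458285 = -249768/((-336*(-15))) - 458285 = -249768/5040 - 458285 = -249768*1/5040 - 458285 = -3469/70 - 458285 = -32083419/70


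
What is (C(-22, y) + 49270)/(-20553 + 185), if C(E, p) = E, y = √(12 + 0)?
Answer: -162/67 ≈ -2.4179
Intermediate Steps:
y = 2*√3 (y = √12 = 2*√3 ≈ 3.4641)
(C(-22, y) + 49270)/(-20553 + 185) = (-22 + 49270)/(-20553 + 185) = 49248/(-20368) = 49248*(-1/20368) = -162/67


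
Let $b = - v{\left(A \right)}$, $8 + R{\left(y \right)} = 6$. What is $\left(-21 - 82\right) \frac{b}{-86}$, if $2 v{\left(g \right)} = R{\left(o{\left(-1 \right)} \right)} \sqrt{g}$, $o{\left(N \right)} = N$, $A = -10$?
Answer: $\frac{103 i \sqrt{10}}{86} \approx 3.7874 i$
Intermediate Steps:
$R{\left(y \right)} = -2$ ($R{\left(y \right)} = -8 + 6 = -2$)
$v{\left(g \right)} = - \sqrt{g}$ ($v{\left(g \right)} = \frac{\left(-2\right) \sqrt{g}}{2} = - \sqrt{g}$)
$b = i \sqrt{10}$ ($b = - \left(-1\right) \sqrt{-10} = - \left(-1\right) i \sqrt{10} = i \sqrt{10} \approx 3.1623 i$)
$\left(-21 - 82\right) \frac{b}{-86} = \left(-21 - 82\right) \frac{i \sqrt{10}}{-86} = - 103 i \sqrt{10} \left(- \frac{1}{86}\right) = - 103 \left(- \frac{i \sqrt{10}}{86}\right) = \frac{103 i \sqrt{10}}{86}$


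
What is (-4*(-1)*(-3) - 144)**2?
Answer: 24336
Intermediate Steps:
(-4*(-1)*(-3) - 144)**2 = (4*(-3) - 144)**2 = (-12 - 144)**2 = (-156)**2 = 24336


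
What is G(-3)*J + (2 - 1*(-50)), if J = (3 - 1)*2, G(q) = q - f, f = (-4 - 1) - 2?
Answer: 68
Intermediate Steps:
f = -7 (f = -5 - 2 = -7)
G(q) = 7 + q (G(q) = q - 1*(-7) = q + 7 = 7 + q)
J = 4 (J = 2*2 = 4)
G(-3)*J + (2 - 1*(-50)) = (7 - 3)*4 + (2 - 1*(-50)) = 4*4 + (2 + 50) = 16 + 52 = 68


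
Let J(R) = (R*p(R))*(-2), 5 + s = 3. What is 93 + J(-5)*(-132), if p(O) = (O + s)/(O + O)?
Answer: -831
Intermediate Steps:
s = -2 (s = -5 + 3 = -2)
p(O) = (-2 + O)/(2*O) (p(O) = (O - 2)/(O + O) = (-2 + O)/((2*O)) = (-2 + O)*(1/(2*O)) = (-2 + O)/(2*O))
J(R) = 2 - R (J(R) = (R*((-2 + R)/(2*R)))*(-2) = (-1 + R/2)*(-2) = 2 - R)
93 + J(-5)*(-132) = 93 + (2 - 1*(-5))*(-132) = 93 + (2 + 5)*(-132) = 93 + 7*(-132) = 93 - 924 = -831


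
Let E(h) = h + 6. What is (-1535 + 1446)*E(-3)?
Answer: -267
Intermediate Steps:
E(h) = 6 + h
(-1535 + 1446)*E(-3) = (-1535 + 1446)*(6 - 3) = -89*3 = -267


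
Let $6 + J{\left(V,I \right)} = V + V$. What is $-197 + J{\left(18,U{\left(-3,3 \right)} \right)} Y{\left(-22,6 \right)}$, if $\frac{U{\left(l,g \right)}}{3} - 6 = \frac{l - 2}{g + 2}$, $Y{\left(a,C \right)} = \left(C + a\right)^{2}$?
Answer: $7483$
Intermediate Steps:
$U{\left(l,g \right)} = 18 + \frac{3 \left(-2 + l\right)}{2 + g}$ ($U{\left(l,g \right)} = 18 + 3 \frac{l - 2}{g + 2} = 18 + 3 \frac{-2 + l}{2 + g} = 18 + \frac{3 \left(-2 + l\right)}{2 + g}$)
$J{\left(V,I \right)} = -6 + 2 V$ ($J{\left(V,I \right)} = -6 + \left(V + V\right) = -6 + 2 V$)
$-197 + J{\left(18,U{\left(-3,3 \right)} \right)} Y{\left(-22,6 \right)} = -197 + \left(-6 + 2 \cdot 18\right) \left(6 - 22\right)^{2} = -197 + \left(-6 + 36\right) \left(-16\right)^{2} = -197 + 30 \cdot 256 = -197 + 7680 = 7483$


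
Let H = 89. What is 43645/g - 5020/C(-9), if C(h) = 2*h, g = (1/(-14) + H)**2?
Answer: 9796426/34445 ≈ 284.41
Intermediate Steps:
g = 1550025/196 (g = (1/(-14) + 89)**2 = (-1/14 + 89)**2 = (1245/14)**2 = 1550025/196 ≈ 7908.3)
43645/g - 5020/C(-9) = 43645/(1550025/196) - 5020/(2*(-9)) = 43645*(196/1550025) - 5020/(-18) = 1710884/310005 - 5020*(-1/18) = 1710884/310005 + 2510/9 = 9796426/34445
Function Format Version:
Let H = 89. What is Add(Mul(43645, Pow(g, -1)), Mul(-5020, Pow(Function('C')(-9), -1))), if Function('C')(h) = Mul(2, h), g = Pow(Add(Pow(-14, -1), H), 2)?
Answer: Rational(9796426, 34445) ≈ 284.41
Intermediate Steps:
g = Rational(1550025, 196) (g = Pow(Add(Pow(-14, -1), 89), 2) = Pow(Add(Rational(-1, 14), 89), 2) = Pow(Rational(1245, 14), 2) = Rational(1550025, 196) ≈ 7908.3)
Add(Mul(43645, Pow(g, -1)), Mul(-5020, Pow(Function('C')(-9), -1))) = Add(Mul(43645, Pow(Rational(1550025, 196), -1)), Mul(-5020, Pow(Mul(2, -9), -1))) = Add(Mul(43645, Rational(196, 1550025)), Mul(-5020, Pow(-18, -1))) = Add(Rational(1710884, 310005), Mul(-5020, Rational(-1, 18))) = Add(Rational(1710884, 310005), Rational(2510, 9)) = Rational(9796426, 34445)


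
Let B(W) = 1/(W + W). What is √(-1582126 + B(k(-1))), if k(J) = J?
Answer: I*√6328506/2 ≈ 1257.8*I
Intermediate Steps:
B(W) = 1/(2*W)
√(-1582126 + B(k(-1))) = √(-1582126 + (½)/(-1)) = √(-1582126 + (½)*(-1)) = √(-1582126 - ½) = √(-3164253/2) = I*√6328506/2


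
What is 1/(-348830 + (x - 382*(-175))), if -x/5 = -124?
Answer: -1/281360 ≈ -3.5542e-6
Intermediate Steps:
x = 620 (x = -5*(-124) = 620)
1/(-348830 + (x - 382*(-175))) = 1/(-348830 + (620 - 382*(-175))) = 1/(-348830 + (620 + 66850)) = 1/(-348830 + 67470) = 1/(-281360) = -1/281360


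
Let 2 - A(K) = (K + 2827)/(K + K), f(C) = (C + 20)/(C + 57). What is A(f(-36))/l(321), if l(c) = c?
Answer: 19805/3424 ≈ 5.7842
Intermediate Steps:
f(C) = (20 + C)/(57 + C)
A(K) = 2 - (2827 + K)/(2*K) (A(K) = 2 - (K + 2827)/(K + K) = 2 - (2827 + K)/(2*K))
A(f(-36))/l(321) = ((-2827 + 3*((20 - 36)/(57 - 36)))/(2*(((20 - 36)/(57 - 36)))))/321 = ((-2827 + 3*(-16/21))/(2*((-16/21))))*(1/321) = ((-2827 + 3*((1/21)*(-16)))/(2*(((1/21)*(-16)))))*(1/321) = ((-2827 + 3*(-16/21))/(2*(-16/21)))*(1/321) = ((½)*(-21/16)*(-2827 - 16/7))*(1/321) = ((½)*(-21/16)*(-19805/7))*(1/321) = (59415/32)*(1/321) = 19805/3424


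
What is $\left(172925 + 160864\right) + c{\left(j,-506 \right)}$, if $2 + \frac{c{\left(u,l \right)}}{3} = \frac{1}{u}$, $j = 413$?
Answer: $\frac{137852382}{413} \approx 3.3378 \cdot 10^{5}$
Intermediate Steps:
$c{\left(u,l \right)} = -6 + \frac{3}{u}$
$\left(172925 + 160864\right) + c{\left(j,-506 \right)} = \left(172925 + 160864\right) - \left(6 - \frac{3}{413}\right) = 333789 + \left(-6 + 3 \cdot \frac{1}{413}\right) = 333789 + \left(-6 + \frac{3}{413}\right) = 333789 - \frac{2475}{413} = \frac{137852382}{413}$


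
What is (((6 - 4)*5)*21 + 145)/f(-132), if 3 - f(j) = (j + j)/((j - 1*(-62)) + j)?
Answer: 35855/171 ≈ 209.68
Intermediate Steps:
f(j) = 3 - 2*j/(62 + 2*j) (f(j) = 3 - (j + j)/((j - 1*(-62)) + j) = 3 - 2*j/((j + 62) + j) = 3 - 2*j/((62 + j) + j) = 3 - 2*j/(62 + 2*j))
(((6 - 4)*5)*21 + 145)/f(-132) = (((6 - 4)*5)*21 + 145)/(((93 + 2*(-132))/(31 - 132))) = ((2*5)*21 + 145)/(((93 - 264)/(-101))) = (10*21 + 145)/((-1/101*(-171))) = (210 + 145)/(171/101) = 355*(101/171) = 35855/171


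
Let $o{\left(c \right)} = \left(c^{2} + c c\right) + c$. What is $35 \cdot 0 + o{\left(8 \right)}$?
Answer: $136$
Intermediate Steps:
$o{\left(c \right)} = c + 2 c^{2}$ ($o{\left(c \right)} = \left(c^{2} + c^{2}\right) + c = 2 c^{2} + c = c + 2 c^{2}$)
$35 \cdot 0 + o{\left(8 \right)} = 35 \cdot 0 + 8 \left(1 + 2 \cdot 8\right) = 0 + 8 \left(1 + 16\right) = 0 + 8 \cdot 17 = 0 + 136 = 136$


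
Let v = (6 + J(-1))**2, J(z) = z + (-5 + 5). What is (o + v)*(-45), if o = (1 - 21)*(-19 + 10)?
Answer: -9225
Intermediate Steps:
o = 180 (o = -20*(-9) = 180)
J(z) = z (J(z) = z + 0 = z)
v = 25 (v = (6 - 1)**2 = 5**2 = 25)
(o + v)*(-45) = (180 + 25)*(-45) = 205*(-45) = -9225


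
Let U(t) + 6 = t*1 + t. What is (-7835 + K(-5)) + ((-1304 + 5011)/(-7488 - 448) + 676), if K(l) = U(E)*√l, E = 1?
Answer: -56817531/7936 - 4*I*√5 ≈ -7159.5 - 8.9443*I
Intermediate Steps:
U(t) = -6 + 2*t (U(t) = -6 + (t*1 + t) = -6 + (t + t) = -6 + 2*t)
K(l) = -4*√l (K(l) = (-6 + 2*1)*√l = (-6 + 2)*√l = -4*√l)
(-7835 + K(-5)) + ((-1304 + 5011)/(-7488 - 448) + 676) = (-7835 - 4*I*√5) + ((-1304 + 5011)/(-7488 - 448) + 676) = (-7835 - 4*I*√5) + (3707/(-7936) + 676) = (-7835 - 4*I*√5) + (3707*(-1/7936) + 676) = (-7835 - 4*I*√5) + (-3707/7936 + 676) = (-7835 - 4*I*√5) + 5361029/7936 = -56817531/7936 - 4*I*√5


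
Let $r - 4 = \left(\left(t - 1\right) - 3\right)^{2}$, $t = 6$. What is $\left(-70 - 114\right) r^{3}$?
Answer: $-94208$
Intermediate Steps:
$r = 8$ ($r = 4 + \left(\left(6 - 1\right) - 3\right)^{2} = 4 + \left(5 - 3\right)^{2} = 4 + 2^{2} = 4 + 4 = 8$)
$\left(-70 - 114\right) r^{3} = \left(-70 - 114\right) 8^{3} = \left(-184\right) 512 = -94208$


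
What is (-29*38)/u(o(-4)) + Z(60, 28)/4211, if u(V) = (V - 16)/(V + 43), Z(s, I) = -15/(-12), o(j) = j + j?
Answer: 40604575/25266 ≈ 1607.1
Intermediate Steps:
o(j) = 2*j
Z(s, I) = 5/4 (Z(s, I) = -15*(-1/12) = 5/4)
u(V) = (-16 + V)/(43 + V)
(-29*38)/u(o(-4)) + Z(60, 28)/4211 = (-29*38)/(((-16 + 2*(-4))/(43 + 2*(-4)))) + (5/4)/4211 = -1102*(43 - 8)/(-16 - 8) + (5/4)*(1/4211) = -1102/(-24/35) + 5/16844 = -1102*(-35/24) + 5/16844 = 19285/12 + 5/16844 = 40604575/25266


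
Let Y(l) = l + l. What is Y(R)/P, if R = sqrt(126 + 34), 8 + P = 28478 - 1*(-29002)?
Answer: sqrt(10)/7184 ≈ 0.00044018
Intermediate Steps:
P = 57472 (P = -8 + (28478 - 1*(-29002)) = -8 + (28478 + 29002) = -8 + 57480 = 57472)
R = 4*sqrt(10) (R = sqrt(160) = 4*sqrt(10) ≈ 12.649)
Y(l) = 2*l
Y(R)/P = (2*(4*sqrt(10)))/57472 = (8*sqrt(10))*(1/57472) = sqrt(10)/7184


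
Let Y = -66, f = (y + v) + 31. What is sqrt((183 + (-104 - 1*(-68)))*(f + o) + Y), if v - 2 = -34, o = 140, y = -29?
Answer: 2*sqrt(4026) ≈ 126.90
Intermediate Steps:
v = -32 (v = 2 - 34 = -32)
f = -30 (f = (-29 - 32) + 31 = -61 + 31 = -30)
sqrt((183 + (-104 - 1*(-68)))*(f + o) + Y) = sqrt((183 + (-104 - 1*(-68)))*(-30 + 140) - 66) = sqrt((183 + (-104 + 68))*110 - 66) = sqrt((183 - 36)*110 - 66) = sqrt(147*110 - 66) = sqrt(16170 - 66) = sqrt(16104) = 2*sqrt(4026)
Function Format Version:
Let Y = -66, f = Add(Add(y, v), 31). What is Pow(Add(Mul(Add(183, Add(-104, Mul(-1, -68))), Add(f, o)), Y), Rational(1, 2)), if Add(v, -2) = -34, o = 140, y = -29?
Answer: Mul(2, Pow(4026, Rational(1, 2))) ≈ 126.90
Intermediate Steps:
v = -32 (v = Add(2, -34) = -32)
f = -30 (f = Add(Add(-29, -32), 31) = Add(-61, 31) = -30)
Pow(Add(Mul(Add(183, Add(-104, Mul(-1, -68))), Add(f, o)), Y), Rational(1, 2)) = Pow(Add(Mul(Add(183, Add(-104, Mul(-1, -68))), Add(-30, 140)), -66), Rational(1, 2)) = Pow(Add(Mul(Add(183, Add(-104, 68)), 110), -66), Rational(1, 2)) = Pow(Add(Mul(Add(183, -36), 110), -66), Rational(1, 2)) = Pow(Add(Mul(147, 110), -66), Rational(1, 2)) = Pow(Add(16170, -66), Rational(1, 2)) = Pow(16104, Rational(1, 2)) = Mul(2, Pow(4026, Rational(1, 2)))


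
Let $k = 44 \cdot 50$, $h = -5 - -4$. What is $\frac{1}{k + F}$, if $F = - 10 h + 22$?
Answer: $\frac{1}{2232} \approx 0.00044803$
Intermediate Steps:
$h = -1$ ($h = -5 + 4 = -1$)
$F = 32$ ($F = \left(-10\right) \left(-1\right) + 22 = 10 + 22 = 32$)
$k = 2200$
$\frac{1}{k + F} = \frac{1}{2200 + 32} = \frac{1}{2232}$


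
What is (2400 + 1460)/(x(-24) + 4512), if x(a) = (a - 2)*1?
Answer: 1930/2243 ≈ 0.86045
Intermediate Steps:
x(a) = -2 + a (x(a) = (-2 + a)*1 = -2 + a)
(2400 + 1460)/(x(-24) + 4512) = (2400 + 1460)/((-2 - 24) + 4512) = 3860/(-26 + 4512) = 3860/4486 = 3860*(1/4486) = 1930/2243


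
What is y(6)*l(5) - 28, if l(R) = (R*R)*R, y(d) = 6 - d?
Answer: -28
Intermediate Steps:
l(R) = R³ (l(R) = R²*R = R³)
y(6)*l(5) - 28 = (6 - 1*6)*5³ - 28 = (6 - 6)*125 - 28 = 0*125 - 28 = 0 - 28 = -28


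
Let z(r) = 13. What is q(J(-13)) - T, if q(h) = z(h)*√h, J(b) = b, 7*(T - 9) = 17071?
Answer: -17134/7 + 13*I*√13 ≈ -2447.7 + 46.872*I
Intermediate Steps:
T = 17134/7 (T = 9 + (⅐)*17071 = 9 + 17071/7 = 17134/7 ≈ 2447.7)
q(h) = 13*√h
q(J(-13)) - T = 13*√(-13) - 1*17134/7 = 13*(I*√13) - 17134/7 = 13*I*√13 - 17134/7 = -17134/7 + 13*I*√13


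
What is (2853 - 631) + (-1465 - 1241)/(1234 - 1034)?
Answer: 220847/100 ≈ 2208.5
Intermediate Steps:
(2853 - 631) + (-1465 - 1241)/(1234 - 1034) = 2222 - 2706/200 = 2222 - 2706*1/200 = 2222 - 1353/100 = 220847/100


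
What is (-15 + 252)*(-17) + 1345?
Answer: -2684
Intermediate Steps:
(-15 + 252)*(-17) + 1345 = 237*(-17) + 1345 = -4029 + 1345 = -2684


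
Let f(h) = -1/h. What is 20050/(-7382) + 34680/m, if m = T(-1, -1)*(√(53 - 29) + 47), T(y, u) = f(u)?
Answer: 1198855547/1612967 - 13872*√6/437 ≈ 665.50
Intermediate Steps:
T(y, u) = -1/u
m = 47 + 2*√6 (m = (-1/(-1))*(√(53 - 29) + 47) = (-1*(-1))*(√24 + 47) = 1*(2*√6 + 47) = 1*(47 + 2*√6) = 47 + 2*√6 ≈ 51.899)
20050/(-7382) + 34680/m = 20050/(-7382) + 34680/(47 + 2*√6) = 20050*(-1/7382) + 34680/(47 + 2*√6) = -10025/3691 + 34680/(47 + 2*√6)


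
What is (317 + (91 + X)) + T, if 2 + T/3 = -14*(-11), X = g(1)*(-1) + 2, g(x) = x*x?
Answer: 865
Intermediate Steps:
g(x) = x²
X = 1 (X = 1²*(-1) + 2 = 1*(-1) + 2 = -1 + 2 = 1)
T = 456 (T = -6 + 3*(-14*(-11)) = -6 + 3*154 = -6 + 462 = 456)
(317 + (91 + X)) + T = (317 + (91 + 1)) + 456 = (317 + 92) + 456 = 409 + 456 = 865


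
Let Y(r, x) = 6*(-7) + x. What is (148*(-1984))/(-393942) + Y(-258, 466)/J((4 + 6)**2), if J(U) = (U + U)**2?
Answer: 744519463/984855000 ≈ 0.75597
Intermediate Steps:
Y(r, x) = -42 + x
J(U) = 4*U**2 (J(U) = (2*U)**2 = 4*U**2)
(148*(-1984))/(-393942) + Y(-258, 466)/J((4 + 6)**2) = (148*(-1984))/(-393942) + (-42 + 466)/((4*((4 + 6)**2)**2)) = -293632*(-1/393942) + 424/((4*(10**2)**2)) = 146816/196971 + 424/((4*100**2)) = 146816/196971 + 424/((4*10000)) = 146816/196971 + 424/40000 = 146816/196971 + 424*(1/40000) = 146816/196971 + 53/5000 = 744519463/984855000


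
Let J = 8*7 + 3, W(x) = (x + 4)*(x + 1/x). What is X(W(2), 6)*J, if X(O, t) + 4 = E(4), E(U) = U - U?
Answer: -236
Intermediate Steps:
E(U) = 0
W(x) = (4 + x)*(x + 1/x)
J = 59 (J = 56 + 3 = 59)
X(O, t) = -4 (X(O, t) = -4 + 0 = -4)
X(W(2), 6)*J = -4*59 = -236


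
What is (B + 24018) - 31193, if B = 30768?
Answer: 23593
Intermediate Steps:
(B + 24018) - 31193 = (30768 + 24018) - 31193 = 54786 - 31193 = 23593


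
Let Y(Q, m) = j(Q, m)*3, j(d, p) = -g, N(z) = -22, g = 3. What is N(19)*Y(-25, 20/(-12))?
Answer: 198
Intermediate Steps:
j(d, p) = -3 (j(d, p) = -1*3 = -3)
Y(Q, m) = -9 (Y(Q, m) = -3*3 = -9)
N(19)*Y(-25, 20/(-12)) = -22*(-9) = 198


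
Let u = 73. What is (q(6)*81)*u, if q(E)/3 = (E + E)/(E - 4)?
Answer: 106434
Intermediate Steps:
q(E) = 6*E/(-4 + E) (q(E) = 3*((E + E)/(E - 4)) = 3*((2*E)/(-4 + E)) = 3*(2*E/(-4 + E)) = 6*E/(-4 + E))
(q(6)*81)*u = ((6*6/(-4 + 6))*81)*73 = ((6*6/2)*81)*73 = ((6*6*(1/2))*81)*73 = (18*81)*73 = 1458*73 = 106434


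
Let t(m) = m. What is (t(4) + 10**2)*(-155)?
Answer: -16120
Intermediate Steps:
(t(4) + 10**2)*(-155) = (4 + 10**2)*(-155) = (4 + 100)*(-155) = 104*(-155) = -16120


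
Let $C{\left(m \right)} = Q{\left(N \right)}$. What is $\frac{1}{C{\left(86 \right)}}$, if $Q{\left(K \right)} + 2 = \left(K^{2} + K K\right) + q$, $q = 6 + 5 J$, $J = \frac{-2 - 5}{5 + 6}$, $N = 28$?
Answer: $\frac{11}{17257} \approx 0.00063742$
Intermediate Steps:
$J = - \frac{7}{11} \approx -0.63636$
$q = \frac{31}{11}$ ($q = 6 + 5 \left(- \frac{7}{11}\right) = 6 - \frac{35}{11} = \frac{31}{11} \approx 2.8182$)
$Q{\left(K \right)} = \frac{9}{11} + 2 K^{2}$ ($Q{\left(K \right)} = -2 + \left(\left(K^{2} + K K\right) + \frac{31}{11}\right) = -2 + \left(\left(K^{2} + K^{2}\right) + \frac{31}{11}\right) = -2 + \left(2 K^{2} + \frac{31}{11}\right) = -2 + \left(\frac{31}{11} + 2 K^{2}\right) = \frac{9}{11} + 2 K^{2}$)
$C{\left(m \right)} = \frac{17257}{11}$ ($C{\left(m \right)} = \frac{9}{11} + 2 \cdot 28^{2} = \frac{9}{11} + 2 \cdot 784 = \frac{9}{11} + 1568 = \frac{17257}{11}$)
$\frac{1}{C{\left(86 \right)}} = \frac{1}{\frac{17257}{11}} = \frac{11}{17257}$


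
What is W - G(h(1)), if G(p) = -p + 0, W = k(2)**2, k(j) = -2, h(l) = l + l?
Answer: 6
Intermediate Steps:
h(l) = 2*l
W = 4 (W = (-2)**2 = 4)
G(p) = -p
W - G(h(1)) = 4 - (-1)*2*1 = 4 - (-1)*2 = 4 - 1*(-2) = 4 + 2 = 6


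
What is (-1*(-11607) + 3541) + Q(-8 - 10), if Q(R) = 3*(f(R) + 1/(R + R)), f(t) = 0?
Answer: 181775/12 ≈ 15148.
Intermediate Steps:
Q(R) = 3/(2*R) (Q(R) = 3*(0 + 1/(R + R)) = 3*(0 + 1/(2*R)) = 3*(1/(2*R)) = 3/(2*R))
(-1*(-11607) + 3541) + Q(-8 - 10) = (-1*(-11607) + 3541) + 3/(2*(-8 - 10)) = (11607 + 3541) + (3/2)/(-18) = 15148 + (3/2)*(-1/18) = 15148 - 1/12 = 181775/12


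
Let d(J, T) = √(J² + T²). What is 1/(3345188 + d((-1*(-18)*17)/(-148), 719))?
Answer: 18318249488/61277985537361899 - 74*√2830901845/61277985537361899 ≈ 2.9887e-7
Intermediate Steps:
1/(3345188 + d((-1*(-18)*17)/(-148), 719)) = 1/(3345188 + √(((-1*(-18)*17)/(-148))² + 719²)) = 1/(3345188 + √(((18*17)*(-1/148))² + 516961)) = 1/(3345188 + √((306*(-1/148))² + 516961)) = 1/(3345188 + √((-153/74)² + 516961)) = 1/(3345188 + √(23409/5476 + 516961)) = 1/(3345188 + √(2830901845/5476)) = 1/(3345188 + √2830901845/74)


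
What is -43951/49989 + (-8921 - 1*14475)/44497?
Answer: -3125230291/2224360533 ≈ -1.4050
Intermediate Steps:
-43951/49989 + (-8921 - 1*14475)/44497 = -43951*1/49989 + (-8921 - 14475)*(1/44497) = -43951/49989 - 23396*1/44497 = -43951/49989 - 23396/44497 = -3125230291/2224360533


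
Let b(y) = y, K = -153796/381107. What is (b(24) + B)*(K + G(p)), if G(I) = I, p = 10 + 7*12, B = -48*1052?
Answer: -1800349463664/381107 ≈ -4.7240e+6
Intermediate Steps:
B = -50496
p = 94 (p = 10 + 84 = 94)
K = -153796/381107 (K = -153796*1/381107 = -153796/381107 ≈ -0.40355)
(b(24) + B)*(K + G(p)) = (24 - 50496)*(-153796/381107 + 94) = -50472*35670262/381107 = -1800349463664/381107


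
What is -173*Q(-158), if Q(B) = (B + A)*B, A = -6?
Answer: -4482776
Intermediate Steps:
Q(B) = B*(-6 + B) (Q(B) = (B - 6)*B = (-6 + B)*B = B*(-6 + B))
-173*Q(-158) = -(-27334)*(-6 - 158) = -(-27334)*(-164) = -173*25912 = -4482776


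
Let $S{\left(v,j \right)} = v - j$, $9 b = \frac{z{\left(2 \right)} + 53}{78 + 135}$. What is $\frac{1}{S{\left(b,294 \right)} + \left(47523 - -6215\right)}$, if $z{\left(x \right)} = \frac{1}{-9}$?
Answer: $\frac{17253}{922069808} \approx 1.8711 \cdot 10^{-5}$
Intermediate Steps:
$z{\left(x \right)} = - \frac{1}{9}$
$b = \frac{476}{17253}$ ($b = \frac{\left(- \frac{1}{9} + 53\right) \frac{1}{78 + 135}}{9} = \frac{\frac{476}{9} \cdot \frac{1}{213}}{9} = \frac{1}{9} \cdot \frac{476}{1917} = \frac{476}{17253} \approx 0.027589$)
$\frac{1}{S{\left(b,294 \right)} + \left(47523 - -6215\right)} = \frac{1}{\left(\frac{476}{17253} - 294\right) + \left(47523 - -6215\right)} = \frac{1}{\left(\frac{476}{17253} - 294\right) + \left(47523 + 6215\right)} = \frac{1}{- \frac{5071906}{17253} + 53738} = \frac{1}{\frac{922069808}{17253}} = \frac{17253}{922069808}$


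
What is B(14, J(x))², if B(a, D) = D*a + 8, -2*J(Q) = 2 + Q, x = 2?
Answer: 400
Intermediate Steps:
J(Q) = -1 - Q/2 (J(Q) = -(2 + Q)/2 = -1 - Q/2)
B(a, D) = 8 + D*a
B(14, J(x))² = (8 + (-1 - ½*2)*14)² = (8 + (-1 - 1)*14)² = (8 - 2*14)² = (8 - 28)² = (-20)² = 400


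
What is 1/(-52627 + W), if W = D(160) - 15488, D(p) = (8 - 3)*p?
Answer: -1/67315 ≈ -1.4856e-5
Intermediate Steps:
D(p) = 5*p
W = -14688 (W = 5*160 - 15488 = 800 - 15488 = -14688)
1/(-52627 + W) = 1/(-52627 - 14688) = 1/(-67315) = -1/67315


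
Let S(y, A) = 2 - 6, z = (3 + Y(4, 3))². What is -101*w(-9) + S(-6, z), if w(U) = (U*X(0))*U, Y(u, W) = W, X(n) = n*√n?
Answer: -4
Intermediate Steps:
X(n) = n^(3/2)
z = 36 (z = (3 + 3)² = 6² = 36)
w(U) = 0 (w(U) = (U*0^(3/2))*U = (U*0)*U = 0*U = 0)
S(y, A) = -4
-101*w(-9) + S(-6, z) = -101*0 - 4 = 0 - 4 = -4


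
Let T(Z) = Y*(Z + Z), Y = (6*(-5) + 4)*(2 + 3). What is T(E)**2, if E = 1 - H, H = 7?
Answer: 2433600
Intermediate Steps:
E = -6 (E = 1 - 1*7 = 1 - 7 = -6)
Y = -130 (Y = (-30 + 4)*5 = -26*5 = -130)
T(Z) = -260*Z (T(Z) = -130*(Z + Z) = -260*Z)
T(E)**2 = (-260*(-6))**2 = 1560**2 = 2433600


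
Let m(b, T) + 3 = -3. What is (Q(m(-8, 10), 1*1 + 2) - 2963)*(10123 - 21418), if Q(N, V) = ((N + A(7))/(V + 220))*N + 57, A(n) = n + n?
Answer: 7320131370/223 ≈ 3.2826e+7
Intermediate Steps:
m(b, T) = -6 (m(b, T) = -3 - 3 = -6)
A(n) = 2*n
Q(N, V) = 57 + N*(14 + N)/(220 + V) (Q(N, V) = ((N + 2*7)/(V + 220))*N + 57 = ((N + 14)/(220 + V))*N + 57 = ((14 + N)/(220 + V))*N + 57 = N*(14 + N)/(220 + V) + 57 = 57 + N*(14 + N)/(220 + V))
(Q(m(-8, 10), 1*1 + 2) - 2963)*(10123 - 21418) = ((12540 + (-6)² + 14*(-6) + 57*(1*1 + 2))/(220 + (1*1 + 2)) - 2963)*(10123 - 21418) = ((12540 + 36 - 84 + 57*(1 + 2))/(220 + (1 + 2)) - 2963)*(-11295) = ((12540 + 36 - 84 + 57*3)/(220 + 3) - 2963)*(-11295) = ((12540 + 36 - 84 + 171)/223 - 2963)*(-11295) = ((1/223)*12663 - 2963)*(-11295) = (12663/223 - 2963)*(-11295) = -648086/223*(-11295) = 7320131370/223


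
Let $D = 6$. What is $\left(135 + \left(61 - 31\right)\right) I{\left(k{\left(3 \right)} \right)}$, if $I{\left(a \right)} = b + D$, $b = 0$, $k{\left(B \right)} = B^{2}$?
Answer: $990$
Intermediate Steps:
$I{\left(a \right)} = 6$ ($I{\left(a \right)} = 0 + 6 = 6$)
$\left(135 + \left(61 - 31\right)\right) I{\left(k{\left(3 \right)} \right)} = \left(135 + \left(61 - 31\right)\right) 6 = \left(135 + 30\right) 6 = 165 \cdot 6 = 990$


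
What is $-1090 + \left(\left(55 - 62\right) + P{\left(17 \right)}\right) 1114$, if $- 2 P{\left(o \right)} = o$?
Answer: $-18357$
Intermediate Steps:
$P{\left(o \right)} = - \frac{o}{2}$
$-1090 + \left(\left(55 - 62\right) + P{\left(17 \right)}\right) 1114 = -1090 + \left(\left(55 - 62\right) - \frac{17}{2}\right) 1114 = -1090 + \left(-7 - \frac{17}{2}\right) 1114 = -1090 - 17267 = -18357$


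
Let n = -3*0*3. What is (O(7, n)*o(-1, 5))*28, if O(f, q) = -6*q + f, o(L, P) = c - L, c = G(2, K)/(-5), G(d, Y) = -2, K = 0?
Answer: 1372/5 ≈ 274.40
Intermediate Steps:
n = 0 (n = 0*3 = 0)
c = ⅖ (c = -2/(-5) = -2*(-⅕) = ⅖ ≈ 0.40000)
o(L, P) = ⅖ - L
O(f, q) = f - 6*q
(O(7, n)*o(-1, 5))*28 = ((7 - 6*0)*(⅖ - 1*(-1)))*28 = ((7 + 0)*(⅖ + 1))*28 = (7*(7/5))*28 = (49/5)*28 = 1372/5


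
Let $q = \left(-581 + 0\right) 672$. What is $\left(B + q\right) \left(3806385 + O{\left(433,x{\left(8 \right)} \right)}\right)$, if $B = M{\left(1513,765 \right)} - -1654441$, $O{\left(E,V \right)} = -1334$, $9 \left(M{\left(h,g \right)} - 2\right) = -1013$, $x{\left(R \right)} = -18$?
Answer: $\frac{43282782359386}{9} \approx 4.8092 \cdot 10^{12}$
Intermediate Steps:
$M{\left(h,g \right)} = - \frac{995}{9}$ ($M{\left(h,g \right)} = 2 + \frac{1}{9} \left(-1013\right) = 2 - \frac{1013}{9} = - \frac{995}{9}$)
$q = -390432$ ($q = \left(-581\right) 672 = -390432$)
$B = \frac{14888974}{9}$ ($B = - \frac{995}{9} - -1654441 = - \frac{995}{9} + 1654441 = \frac{14888974}{9} \approx 1.6543 \cdot 10^{6}$)
$\left(B + q\right) \left(3806385 + O{\left(433,x{\left(8 \right)} \right)}\right) = \left(\frac{14888974}{9} - 390432\right) \left(3806385 - 1334\right) = \frac{11375086}{9} \cdot 3805051 = \frac{43282782359386}{9}$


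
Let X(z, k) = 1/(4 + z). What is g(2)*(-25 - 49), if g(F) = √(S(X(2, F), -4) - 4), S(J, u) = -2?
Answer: -74*I*√6 ≈ -181.26*I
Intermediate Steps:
g(F) = I*√6 (g(F) = √(-2 - 4) = √(-6) = I*√6)
g(2)*(-25 - 49) = (I*√6)*(-25 - 49) = (I*√6)*(-74) = -74*I*√6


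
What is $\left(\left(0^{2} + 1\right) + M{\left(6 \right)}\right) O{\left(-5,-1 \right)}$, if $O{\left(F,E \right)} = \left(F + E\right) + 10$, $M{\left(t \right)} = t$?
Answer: $28$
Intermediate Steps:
$O{\left(F,E \right)} = 10 + E + F$ ($O{\left(F,E \right)} = \left(E + F\right) + 10 = 10 + E + F$)
$\left(\left(0^{2} + 1\right) + M{\left(6 \right)}\right) O{\left(-5,-1 \right)} = \left(\left(0^{2} + 1\right) + 6\right) \left(10 - 1 - 5\right) = \left(\left(0 + 1\right) + 6\right) 4 = \left(1 + 6\right) 4 = 7 \cdot 4 = 28$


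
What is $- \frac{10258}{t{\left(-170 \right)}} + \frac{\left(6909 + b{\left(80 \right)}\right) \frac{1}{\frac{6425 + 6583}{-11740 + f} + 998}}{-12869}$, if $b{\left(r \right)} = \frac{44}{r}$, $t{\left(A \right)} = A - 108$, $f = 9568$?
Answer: $\frac{237026121351711}{6423691584280} \approx 36.899$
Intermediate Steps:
$t{\left(A \right)} = -108 + A$
$- \frac{10258}{t{\left(-170 \right)}} + \frac{\left(6909 + b{\left(80 \right)}\right) \frac{1}{\frac{6425 + 6583}{-11740 + f} + 998}}{-12869} = - \frac{10258}{-108 - 170} + \frac{\left(6909 + \frac{44}{80}\right) \frac{1}{\frac{6425 + 6583}{-11740 + 9568} + 998}}{-12869} = - \frac{10258}{-278} + \frac{6909 + 44 \cdot \frac{1}{80}}{\frac{13008}{-2172} + 998} \left(- \frac{1}{12869}\right) = \left(-10258\right) \left(- \frac{1}{278}\right) + \frac{6909 + \frac{11}{20}}{13008 \left(- \frac{1}{2172}\right) + 998} \left(- \frac{1}{12869}\right) = \frac{5129}{139} + \frac{138191}{20 \left(- \frac{1084}{181} + 998\right)} \left(- \frac{1}{12869}\right) = \frac{5129}{139} + \frac{138191}{20 \cdot \frac{179554}{181}} \left(- \frac{1}{12869}\right) = \frac{5129}{139} + \frac{138191}{20} \cdot \frac{181}{179554} \left(- \frac{1}{12869}\right) = \frac{5129}{139} + \frac{25012571}{3591080} \left(- \frac{1}{12869}\right) = \frac{5129}{139} - \frac{25012571}{46213608520} = \frac{237026121351711}{6423691584280}$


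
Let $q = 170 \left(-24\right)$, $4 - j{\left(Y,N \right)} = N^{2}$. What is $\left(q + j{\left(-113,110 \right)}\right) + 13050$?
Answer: $-3126$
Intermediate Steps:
$j{\left(Y,N \right)} = 4 - N^{2}$
$q = -4080$
$\left(q + j{\left(-113,110 \right)}\right) + 13050 = \left(-4080 + \left(4 - 110^{2}\right)\right) + 13050 = \left(-4080 + \left(4 - 12100\right)\right) + 13050 = \left(-4080 - 12096\right) + 13050 = -16176 + 13050 = -3126$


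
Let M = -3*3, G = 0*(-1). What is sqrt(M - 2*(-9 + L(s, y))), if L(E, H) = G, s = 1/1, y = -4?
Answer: 3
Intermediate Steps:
G = 0
s = 1
L(E, H) = 0
M = -9
sqrt(M - 2*(-9 + L(s, y))) = sqrt(-9 - 2*(-9 + 0)) = sqrt(-9 - 2*(-9)) = sqrt(-9 + 18) = sqrt(9) = 3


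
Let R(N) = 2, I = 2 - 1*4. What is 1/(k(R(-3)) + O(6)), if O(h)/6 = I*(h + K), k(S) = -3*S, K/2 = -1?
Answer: -1/54 ≈ -0.018519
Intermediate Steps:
I = -2 (I = 2 - 4 = -2)
K = -2 (K = 2*(-1) = -2)
O(h) = 24 - 12*h (O(h) = 6*(-2*(h - 2)) = 6*(-2*(-2 + h)) = 6*(4 - 2*h) = 24 - 12*h)
1/(k(R(-3)) + O(6)) = 1/(-3*2 + (24 - 12*6)) = 1/(-6 + (24 - 72)) = 1/(-6 - 48) = 1/(-54) = -1/54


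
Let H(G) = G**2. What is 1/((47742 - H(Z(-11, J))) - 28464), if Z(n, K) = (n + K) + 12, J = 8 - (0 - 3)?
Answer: 1/19134 ≈ 5.2263e-5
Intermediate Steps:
J = 11 (J = 8 - 1*(-3) = 8 + 3 = 11)
Z(n, K) = 12 + K + n (Z(n, K) = (K + n) + 12 = 12 + K + n)
1/((47742 - H(Z(-11, J))) - 28464) = 1/((47742 - (12 + 11 - 11)**2) - 28464) = 1/((47742 - 1*12**2) - 28464) = 1/((47742 - 1*144) - 28464) = 1/((47742 - 144) - 28464) = 1/(47598 - 28464) = 1/19134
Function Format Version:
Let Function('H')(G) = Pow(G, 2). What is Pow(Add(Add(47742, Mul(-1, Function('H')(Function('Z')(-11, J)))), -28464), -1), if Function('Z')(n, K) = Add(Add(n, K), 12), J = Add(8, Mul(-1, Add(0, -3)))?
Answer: Rational(1, 19134) ≈ 5.2263e-5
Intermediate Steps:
J = 11 (J = Add(8, Mul(-1, -3)) = Add(8, 3) = 11)
Function('Z')(n, K) = Add(12, K, n) (Function('Z')(n, K) = Add(Add(K, n), 12) = Add(12, K, n))
Pow(Add(Add(47742, Mul(-1, Function('H')(Function('Z')(-11, J)))), -28464), -1) = Pow(Add(Add(47742, Mul(-1, Pow(Add(12, 11, -11), 2))), -28464), -1) = Pow(Add(Add(47742, Mul(-1, Pow(12, 2))), -28464), -1) = Pow(Add(Add(47742, Mul(-1, 144)), -28464), -1) = Pow(Add(Add(47742, -144), -28464), -1) = Pow(Add(47598, -28464), -1) = Pow(19134, -1) = Rational(1, 19134)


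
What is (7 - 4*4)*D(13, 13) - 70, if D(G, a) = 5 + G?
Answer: -232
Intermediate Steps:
(7 - 4*4)*D(13, 13) - 70 = (7 - 4*4)*(5 + 13) - 70 = (7 - 16)*18 - 70 = -9*18 - 70 = -162 - 70 = -232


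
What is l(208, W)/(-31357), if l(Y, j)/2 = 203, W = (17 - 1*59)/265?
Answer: -406/31357 ≈ -0.012948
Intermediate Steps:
W = -42/265 (W = (17 - 59)*(1/265) = -42*1/265 = -42/265 ≈ -0.15849)
l(Y, j) = 406 (l(Y, j) = 2*203 = 406)
l(208, W)/(-31357) = 406/(-31357) = 406*(-1/31357) = -406/31357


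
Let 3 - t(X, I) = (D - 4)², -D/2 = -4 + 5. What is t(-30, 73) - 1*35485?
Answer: -35518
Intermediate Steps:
D = -2 (D = -2*(-4 + 5) = -2*1 = -2)
t(X, I) = -33 (t(X, I) = 3 - (-2 - 4)² = 3 - 1*(-6)² = 3 - 1*36 = 3 - 36 = -33)
t(-30, 73) - 1*35485 = -33 - 1*35485 = -33 - 35485 = -35518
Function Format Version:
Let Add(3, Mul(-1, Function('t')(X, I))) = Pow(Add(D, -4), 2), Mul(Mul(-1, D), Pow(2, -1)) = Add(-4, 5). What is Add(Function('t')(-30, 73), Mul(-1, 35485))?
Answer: -35518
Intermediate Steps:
D = -2 (D = Mul(-2, Add(-4, 5)) = Mul(-2, 1) = -2)
Function('t')(X, I) = -33 (Function('t')(X, I) = Add(3, Mul(-1, Pow(Add(-2, -4), 2))) = Add(3, Mul(-1, Pow(-6, 2))) = Add(3, Mul(-1, 36)) = Add(3, -36) = -33)
Add(Function('t')(-30, 73), Mul(-1, 35485)) = Add(-33, Mul(-1, 35485)) = Add(-33, -35485) = -35518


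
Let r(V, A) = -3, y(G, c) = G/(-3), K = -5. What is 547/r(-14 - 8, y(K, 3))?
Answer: -547/3 ≈ -182.33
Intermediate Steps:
y(G, c) = -G/3 (y(G, c) = G*(-⅓) = -G/3)
547/r(-14 - 8, y(K, 3)) = 547/(-3) = 547*(-⅓) = -547/3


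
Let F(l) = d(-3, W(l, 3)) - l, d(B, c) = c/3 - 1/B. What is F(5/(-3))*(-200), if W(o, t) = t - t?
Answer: -400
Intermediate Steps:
W(o, t) = 0
d(B, c) = -1/B + c/3 (d(B, c) = c*(1/3) - 1/B = c/3 - 1/B = -1/B + c/3)
F(l) = 1/3 - l (F(l) = (-1/(-3) + (1/3)*0) - l = (-1*(-1/3) + 0) - l = (1/3 + 0) - l = 1/3 - l)
F(5/(-3))*(-200) = (1/3 - 5/(-3))*(-200) = (1/3 - 5*(-1)/3)*(-200) = (1/3 - 1*(-5/3))*(-200) = (1/3 + 5/3)*(-200) = 2*(-200) = -400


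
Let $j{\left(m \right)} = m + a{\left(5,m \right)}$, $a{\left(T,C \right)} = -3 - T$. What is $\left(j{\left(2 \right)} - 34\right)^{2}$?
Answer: $1600$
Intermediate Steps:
$j{\left(m \right)} = -8 + m$ ($j{\left(m \right)} = m - 8 = -8 + m$)
$\left(j{\left(2 \right)} - 34\right)^{2} = \left(\left(-8 + 2\right) - 34\right)^{2} = \left(-6 - 34\right)^{2} = \left(-40\right)^{2} = 1600$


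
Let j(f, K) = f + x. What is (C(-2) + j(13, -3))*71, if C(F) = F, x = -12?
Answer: -71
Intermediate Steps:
j(f, K) = -12 + f (j(f, K) = f - 12 = -12 + f)
(C(-2) + j(13, -3))*71 = (-2 + (-12 + 13))*71 = (-2 + 1)*71 = -1*71 = -71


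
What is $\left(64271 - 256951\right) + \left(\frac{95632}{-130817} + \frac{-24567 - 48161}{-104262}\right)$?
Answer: $- \frac{1314004807844764}{6819621027} \approx -1.9268 \cdot 10^{5}$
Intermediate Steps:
$\left(64271 - 256951\right) + \left(\frac{95632}{-130817} + \frac{-24567 - 48161}{-104262}\right) = -192680 + \left(95632 \left(- \frac{1}{130817}\right) - - \frac{36364}{52131}\right) = -192680 + \left(- \frac{95632}{130817} + \frac{36364}{52131}\right) = -192680 - \frac{228362404}{6819621027} = - \frac{1314004807844764}{6819621027}$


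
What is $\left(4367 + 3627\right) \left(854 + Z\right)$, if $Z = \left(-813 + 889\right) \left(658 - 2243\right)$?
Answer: $-956130364$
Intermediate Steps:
$Z = -120460$ ($Z = 76 \left(-1585\right) = -120460$)
$\left(4367 + 3627\right) \left(854 + Z\right) = \left(4367 + 3627\right) \left(854 - 120460\right) = 7994 \left(-119606\right) = -956130364$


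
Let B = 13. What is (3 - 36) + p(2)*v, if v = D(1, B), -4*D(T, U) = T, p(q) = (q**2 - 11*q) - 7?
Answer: -107/4 ≈ -26.750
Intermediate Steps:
p(q) = -7 + q**2 - 11*q
D(T, U) = -T/4
v = -1/4 (v = -1/4*1 = -1/4 ≈ -0.25000)
(3 - 36) + p(2)*v = (3 - 36) + (-7 + 2**2 - 11*2)*(-1/4) = -33 + (-7 + 4 - 22)*(-1/4) = -33 - 25*(-1/4) = -33 + 25/4 = -107/4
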